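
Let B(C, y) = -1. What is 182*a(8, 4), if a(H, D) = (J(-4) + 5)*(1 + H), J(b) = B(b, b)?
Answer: 6552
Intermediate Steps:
J(b) = -1
a(H, D) = 4 + 4*H (a(H, D) = (-1 + 5)*(1 + H) = 4*(1 + H) = 4 + 4*H)
182*a(8, 4) = 182*(4 + 4*8) = 182*(4 + 32) = 182*36 = 6552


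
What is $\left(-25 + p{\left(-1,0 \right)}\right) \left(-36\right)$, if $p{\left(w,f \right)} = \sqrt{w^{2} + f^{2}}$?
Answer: $864$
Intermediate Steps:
$p{\left(w,f \right)} = \sqrt{f^{2} + w^{2}}$
$\left(-25 + p{\left(-1,0 \right)}\right) \left(-36\right) = \left(-25 + \sqrt{0^{2} + \left(-1\right)^{2}}\right) \left(-36\right) = \left(-25 + \sqrt{0 + 1}\right) \left(-36\right) = \left(-25 + \sqrt{1}\right) \left(-36\right) = \left(-25 + 1\right) \left(-36\right) = \left(-24\right) \left(-36\right) = 864$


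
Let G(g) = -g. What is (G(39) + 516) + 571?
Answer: 1048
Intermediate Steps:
(G(39) + 516) + 571 = (-1*39 + 516) + 571 = (-39 + 516) + 571 = 477 + 571 = 1048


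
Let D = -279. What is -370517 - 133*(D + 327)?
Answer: -376901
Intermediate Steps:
-370517 - 133*(D + 327) = -370517 - 133*(-279 + 327) = -370517 - 133*48 = -370517 - 1*6384 = -370517 - 6384 = -376901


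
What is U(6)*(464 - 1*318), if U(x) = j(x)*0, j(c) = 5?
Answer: 0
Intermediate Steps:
U(x) = 0 (U(x) = 5*0 = 0)
U(6)*(464 - 1*318) = 0*(464 - 1*318) = 0*(464 - 318) = 0*146 = 0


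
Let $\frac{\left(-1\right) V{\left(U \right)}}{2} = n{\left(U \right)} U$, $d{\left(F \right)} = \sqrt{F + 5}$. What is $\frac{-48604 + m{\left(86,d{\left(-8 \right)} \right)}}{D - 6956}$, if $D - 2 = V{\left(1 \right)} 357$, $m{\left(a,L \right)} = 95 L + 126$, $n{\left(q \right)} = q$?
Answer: $\frac{24239}{3834} - \frac{95 i \sqrt{3}}{7668} \approx 6.3221 - 0.021459 i$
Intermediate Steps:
$d{\left(F \right)} = \sqrt{5 + F}$
$m{\left(a,L \right)} = 126 + 95 L$
$V{\left(U \right)} = - 2 U^{2}$ ($V{\left(U \right)} = - 2 U U = - 2 U^{2}$)
$D = -712$ ($D = 2 + - 2 \cdot 1^{2} \cdot 357 = 2 + \left(-2\right) 1 \cdot 357 = 2 - 714 = -712$)
$\frac{-48604 + m{\left(86,d{\left(-8 \right)} \right)}}{D - 6956} = \frac{-48604 + \left(126 + 95 \sqrt{5 - 8}\right)}{-712 - 6956} = \frac{-48604 + \left(126 + 95 \sqrt{-3}\right)}{-7668} = \left(-48604 + \left(126 + 95 i \sqrt{3}\right)\right) \left(- \frac{1}{7668}\right) = \left(-48478 + 95 i \sqrt{3}\right) \left(- \frac{1}{7668}\right) = \frac{24239}{3834} - \frac{95 i \sqrt{3}}{7668}$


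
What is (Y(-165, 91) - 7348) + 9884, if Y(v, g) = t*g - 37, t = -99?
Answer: -6510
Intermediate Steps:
Y(v, g) = -37 - 99*g (Y(v, g) = -99*g - 37 = -37 - 99*g)
(Y(-165, 91) - 7348) + 9884 = ((-37 - 99*91) - 7348) + 9884 = ((-37 - 9009) - 7348) + 9884 = (-9046 - 7348) + 9884 = -16394 + 9884 = -6510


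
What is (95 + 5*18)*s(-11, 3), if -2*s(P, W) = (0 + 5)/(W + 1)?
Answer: -925/8 ≈ -115.63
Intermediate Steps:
s(P, W) = -5/(2*(1 + W)) (s(P, W) = -(0 + 5)/(2*(W + 1)) = -5/(2*(1 + W)))
(95 + 5*18)*s(-11, 3) = (95 + 5*18)*(-5/(2 + 2*3)) = (95 + 90)*(-5/(2 + 6)) = 185*(-5/8) = -925/8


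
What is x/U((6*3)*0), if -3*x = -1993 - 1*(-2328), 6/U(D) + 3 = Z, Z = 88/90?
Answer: 6097/162 ≈ 37.636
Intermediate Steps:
Z = 44/45 (Z = 88*(1/90) = 44/45 ≈ 0.97778)
U(D) = -270/91 (U(D) = 6/(-3 + 44/45) = 6/(-91/45) = 6*(-45/91) = -270/91)
x = -335/3 (x = -(-1993 - 1*(-2328))/3 = -(-1993 + 2328)/3 = -⅓*335 = -335/3 ≈ -111.67)
x/U((6*3)*0) = -335/(3*(-270/91)) = -335/3*(-91/270) = 6097/162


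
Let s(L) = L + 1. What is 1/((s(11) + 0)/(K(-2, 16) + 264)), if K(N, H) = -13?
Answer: 251/12 ≈ 20.917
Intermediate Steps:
s(L) = 1 + L
1/((s(11) + 0)/(K(-2, 16) + 264)) = 1/(((1 + 11) + 0)/(-13 + 264)) = 1/((12 + 0)/251) = 1/(12*(1/251)) = 1/(12/251) = 251/12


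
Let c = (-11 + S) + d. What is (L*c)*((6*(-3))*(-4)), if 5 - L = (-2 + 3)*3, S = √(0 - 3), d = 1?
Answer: -1440 + 144*I*√3 ≈ -1440.0 + 249.42*I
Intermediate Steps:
S = I*√3 (S = √(-3) = I*√3 ≈ 1.732*I)
L = 2 (L = 5 - (-2 + 3)*3 = 5 - 3 = 2)
c = -10 + I*√3 (c = (-11 + I*√3) + 1 = -10 + I*√3 ≈ -10.0 + 1.732*I)
(L*c)*((6*(-3))*(-4)) = (2*(-10 + I*√3))*((6*(-3))*(-4)) = (-20 + 2*I*√3)*(-18*(-4)) = (-20 + 2*I*√3)*72 = -1440 + 144*I*√3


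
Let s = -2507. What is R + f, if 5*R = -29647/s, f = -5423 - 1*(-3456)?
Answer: -1070726/545 ≈ -1964.6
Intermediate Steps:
f = -1967 (f = -5423 + 3456 = -1967)
R = 1289/545 (R = (-29647/(-2507))/5 = (-29647*(-1/2507))/5 = (⅕)*(1289/109) = 1289/545 ≈ 2.3651)
R + f = 1289/545 - 1967 = -1070726/545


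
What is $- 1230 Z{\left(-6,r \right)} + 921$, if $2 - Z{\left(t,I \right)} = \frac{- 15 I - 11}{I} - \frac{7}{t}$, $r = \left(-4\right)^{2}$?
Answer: $- \frac{155197}{8} \approx -19400.0$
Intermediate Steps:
$r = 16$
$Z{\left(t,I \right)} = 2 + \frac{7}{t} - \frac{-11 - 15 I}{I}$ ($Z{\left(t,I \right)} = 2 - \left(\frac{- 15 I - 11}{I} - \frac{7}{t}\right) = 2 - \left(\frac{-11 - 15 I}{I} - \frac{7}{t}\right) = 2 - \left(- \frac{7}{t} + \frac{-11 - 15 I}{I}\right) = 2 + \left(\frac{7}{t} - \frac{-11 - 15 I}{I}\right) = 2 + \frac{7}{t} - \frac{-11 - 15 I}{I}$)
$- 1230 Z{\left(-6,r \right)} + 921 = - 1230 \left(17 + \frac{7}{-6} + \frac{11}{16}\right) + 921 = - 1230 \left(17 + 7 \left(- \frac{1}{6}\right) + 11 \cdot \frac{1}{16}\right) + 921 = - 1230 \left(17 - \frac{7}{6} + \frac{11}{16}\right) + 921 = \left(-1230\right) \frac{793}{48} + 921 = - \frac{162565}{8} + 921 = - \frac{155197}{8}$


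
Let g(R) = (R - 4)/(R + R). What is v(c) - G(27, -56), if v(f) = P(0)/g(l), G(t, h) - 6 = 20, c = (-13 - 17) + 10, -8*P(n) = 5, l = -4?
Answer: -213/8 ≈ -26.625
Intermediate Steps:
P(n) = -5/8 (P(n) = -⅛*5 = -5/8)
g(R) = (-4 + R)/(2*R) (g(R) = (-4 + R)/((2*R)) = (-4 + R)*(1/(2*R)) = (-4 + R)/(2*R))
c = -20 (c = -30 + 10 = -20)
G(t, h) = 26 (G(t, h) = 6 + 20 = 26)
v(f) = -5/8 (v(f) = -5*(-8/(-4 - 4))/8 = -5/(8*1) = -5/8/1 = -5/8*1 = -5/8)
v(c) - G(27, -56) = -5/8 - 1*26 = -5/8 - 26 = -213/8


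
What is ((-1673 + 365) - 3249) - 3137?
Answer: -7694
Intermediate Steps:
((-1673 + 365) - 3249) - 3137 = (-1308 - 3249) - 3137 = -4557 - 3137 = -7694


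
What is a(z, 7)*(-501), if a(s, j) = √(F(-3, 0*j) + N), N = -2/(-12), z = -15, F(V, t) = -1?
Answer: -167*I*√30/2 ≈ -457.35*I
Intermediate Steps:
N = ⅙ (N = -2*(-1/12) = ⅙ ≈ 0.16667)
a(s, j) = I*√30/6 (a(s, j) = √(-1 + ⅙) = √(-⅚) = I*√30/6)
a(z, 7)*(-501) = (I*√30/6)*(-501) = -167*I*√30/2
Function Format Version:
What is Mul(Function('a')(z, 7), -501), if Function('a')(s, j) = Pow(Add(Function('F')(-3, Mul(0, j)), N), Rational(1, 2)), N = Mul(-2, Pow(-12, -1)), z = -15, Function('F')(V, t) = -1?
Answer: Mul(Rational(-167, 2), I, Pow(30, Rational(1, 2))) ≈ Mul(-457.35, I)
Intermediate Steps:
N = Rational(1, 6) (N = Mul(-2, Rational(-1, 12)) = Rational(1, 6) ≈ 0.16667)
Function('a')(s, j) = Mul(Rational(1, 6), I, Pow(30, Rational(1, 2))) (Function('a')(s, j) = Pow(Add(-1, Rational(1, 6)), Rational(1, 2)) = Pow(Rational(-5, 6), Rational(1, 2)) = Mul(Rational(1, 6), I, Pow(30, Rational(1, 2))))
Mul(Function('a')(z, 7), -501) = Mul(Mul(Rational(1, 6), I, Pow(30, Rational(1, 2))), -501) = Mul(Rational(-167, 2), I, Pow(30, Rational(1, 2)))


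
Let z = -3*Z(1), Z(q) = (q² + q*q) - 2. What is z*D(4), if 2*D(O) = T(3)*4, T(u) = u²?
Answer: 0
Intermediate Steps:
Z(q) = -2 + 2*q² (Z(q) = (q² + q²) - 2 = 2*q² - 2 = -2 + 2*q²)
D(O) = 18 (D(O) = (3²*4)/2 = (9*4)/2 = (½)*36 = 18)
z = 0 (z = -3*(-2 + 2*1²) = -3*(-2 + 2*1) = -3*(-2 + 2) = -3*0 = 0)
z*D(4) = 0*18 = 0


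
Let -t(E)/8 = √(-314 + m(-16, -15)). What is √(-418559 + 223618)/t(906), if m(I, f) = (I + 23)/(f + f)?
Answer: -√55131264210/75416 ≈ -3.1134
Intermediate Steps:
m(I, f) = (23 + I)/(2*f) (m(I, f) = (23 + I)/((2*f)) = (23 + I)*(1/(2*f)) = (23 + I)/(2*f))
t(E) = -4*I*√282810/15 (t(E) = -8*√(-314 + (½)*(23 - 16)/(-15)) = -8*√(-314 + (½)*(-1/15)*7) = -8*√(-314 - 7/30) = -4*I*√282810/15)
√(-418559 + 223618)/t(906) = √(-418559 + 223618)/((-4*I*√282810/15)) = √(-194941)*(I*√282810/75416) = (I*√194941)*(I*√282810/75416) = -√55131264210/75416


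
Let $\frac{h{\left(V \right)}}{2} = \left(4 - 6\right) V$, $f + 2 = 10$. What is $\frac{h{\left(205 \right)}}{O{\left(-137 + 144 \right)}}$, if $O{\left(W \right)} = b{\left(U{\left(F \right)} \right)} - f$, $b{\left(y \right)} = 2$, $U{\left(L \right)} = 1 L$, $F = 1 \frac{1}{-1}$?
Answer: $\frac{410}{3} \approx 136.67$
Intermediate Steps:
$F = -1$ ($F = 1 \left(-1\right) = -1$)
$U{\left(L \right)} = L$
$f = 8$ ($f = -2 + 10 = 8$)
$h{\left(V \right)} = - 4 V$ ($h{\left(V \right)} = 2 \left(4 - 6\right) V = 2 \left(- 2 V\right) = - 4 V$)
$O{\left(W \right)} = -6$ ($O{\left(W \right)} = 2 - 8 = -6$)
$\frac{h{\left(205 \right)}}{O{\left(-137 + 144 \right)}} = \frac{\left(-4\right) 205}{-6} = \left(-820\right) \left(- \frac{1}{6}\right) = \frac{410}{3}$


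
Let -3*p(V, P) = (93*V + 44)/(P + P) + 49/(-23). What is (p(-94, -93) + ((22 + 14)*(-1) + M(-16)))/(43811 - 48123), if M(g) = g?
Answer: 19507/1257732 ≈ 0.015510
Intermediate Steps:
p(V, P) = 49/69 - (44 + 93*V)/(6*P) (p(V, P) = -((93*V + 44)/(P + P) + 49/(-23))/3 = -((44 + 93*V)/((2*P)) + 49*(-1/23))/3 = -((44 + 93*V)*(1/(2*P)) - 49/23)/3 = -((44 + 93*V)/(2*P) - 49/23)/3 = -(-49/23 + (44 + 93*V)/(2*P))/3 = 49/69 - (44 + 93*V)/(6*P))
(p(-94, -93) + ((22 + 14)*(-1) + M(-16)))/(43811 - 48123) = ((1/138)*(-1012 - 2139*(-94) + 98*(-93))/(-93) + ((22 + 14)*(-1) - 16))/(43811 - 48123) = ((1/138)*(-1/93)*(-1012 + 201066 - 9114) + (36*(-1) - 16))/(-4312) = ((1/138)*(-1/93)*190940 + (-36 - 16))*(-1/4312) = (-95470/6417 - 52)*(-1/4312) = -429154/6417*(-1/4312) = 19507/1257732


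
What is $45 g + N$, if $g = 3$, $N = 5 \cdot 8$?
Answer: $175$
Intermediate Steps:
$N = 40$
$45 g + N = 45 \cdot 3 + 40 = 135 + 40 = 175$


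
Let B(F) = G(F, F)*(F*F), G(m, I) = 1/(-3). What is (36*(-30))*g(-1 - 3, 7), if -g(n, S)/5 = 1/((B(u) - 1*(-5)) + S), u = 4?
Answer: 810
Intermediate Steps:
G(m, I) = -⅓
B(F) = -F²/3 (B(F) = -F*F/3 = -F²/3)
g(n, S) = -5/(-⅓ + S) (g(n, S) = -5/((-⅓*4² - 1*(-5)) + S) = -5/((-⅓*16 + 5) + S) = -5/((-16/3 + 5) + S) = -5/(-⅓ + S))
(36*(-30))*g(-1 - 3, 7) = (36*(-30))*(-15/(-1 + 3*7)) = -(-16200)/(-1 + 21) = -(-16200)/20 = -1080*(-¾) = 810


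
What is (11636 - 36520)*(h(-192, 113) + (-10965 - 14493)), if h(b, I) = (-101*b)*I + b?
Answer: -53889935064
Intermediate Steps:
h(b, I) = b - 101*I*b (h(b, I) = -101*I*b + b = b - 101*I*b)
(11636 - 36520)*(h(-192, 113) + (-10965 - 14493)) = (11636 - 36520)*(-192*(1 - 101*113) + (-10965 - 14493)) = -24884*(-192*(1 - 11413) - 25458) = -24884*(-192*(-11412) - 25458) = -24884*(2191104 - 25458) = -24884*2165646 = -53889935064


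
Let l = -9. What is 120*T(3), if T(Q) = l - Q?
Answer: -1440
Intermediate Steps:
T(Q) = -9 - Q
120*T(3) = 120*(-9 - 1*3) = 120*(-9 - 3) = 120*(-12) = -1440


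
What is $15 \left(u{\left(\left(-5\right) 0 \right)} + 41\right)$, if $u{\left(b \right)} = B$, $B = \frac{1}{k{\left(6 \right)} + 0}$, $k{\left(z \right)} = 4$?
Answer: $\frac{2475}{4} \approx 618.75$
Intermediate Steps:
$B = \frac{1}{4}$ ($B = \frac{1}{4 + 0} = \frac{1}{4} \approx 0.25$)
$u{\left(b \right)} = \frac{1}{4}$
$15 \left(u{\left(\left(-5\right) 0 \right)} + 41\right) = 15 \left(\frac{1}{4} + 41\right) = 15 \cdot \frac{165}{4} = \frac{2475}{4}$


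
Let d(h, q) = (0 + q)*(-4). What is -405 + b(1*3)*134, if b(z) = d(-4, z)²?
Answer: 18891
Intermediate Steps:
d(h, q) = -4*q (d(h, q) = q*(-4) = -4*q)
b(z) = 16*z² (b(z) = (-4*z)² = 16*z²)
-405 + b(1*3)*134 = -405 + (16*(1*3)²)*134 = -405 + (16*3²)*134 = -405 + (16*9)*134 = -405 + 144*134 = -405 + 19296 = 18891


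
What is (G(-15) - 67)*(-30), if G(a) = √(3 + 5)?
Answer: 2010 - 60*√2 ≈ 1925.1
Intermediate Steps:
G(a) = 2*√2 (G(a) = √8 = 2*√2)
(G(-15) - 67)*(-30) = (2*√2 - 67)*(-30) = (-67 + 2*√2)*(-30) = 2010 - 60*√2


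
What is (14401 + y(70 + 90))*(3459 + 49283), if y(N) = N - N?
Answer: 759537542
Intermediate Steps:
y(N) = 0
(14401 + y(70 + 90))*(3459 + 49283) = (14401 + 0)*(3459 + 49283) = 14401*52742 = 759537542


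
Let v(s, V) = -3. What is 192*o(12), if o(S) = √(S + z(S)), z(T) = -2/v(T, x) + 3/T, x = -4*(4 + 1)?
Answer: 32*√465 ≈ 690.04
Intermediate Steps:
x = -20 (x = -4*5 = -20)
z(T) = ⅔ + 3/T (z(T) = -2/(-3) + 3/T = -2*(-⅓) + 3/T = ⅔ + 3/T)
o(S) = √(⅔ + S + 3/S) (o(S) = √(S + (⅔ + 3/S)) = √(⅔ + S + 3/S))
192*o(12) = 192*(√(6 + 9*12 + 27/12)/3) = 192*(√(6 + 108 + 27*(1/12))/3) = 192*(√(6 + 108 + 9/4)/3) = 192*(√(465/4)/3) = 192*((√465/2)/3) = 192*(√465/6) = 32*√465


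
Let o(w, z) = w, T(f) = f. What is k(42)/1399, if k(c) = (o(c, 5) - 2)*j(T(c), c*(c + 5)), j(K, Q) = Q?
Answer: 78960/1399 ≈ 56.440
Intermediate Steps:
k(c) = c*(-2 + c)*(5 + c) (k(c) = (c - 2)*(c*(c + 5)) = (-2 + c)*(c*(5 + c)) = c*(-2 + c)*(5 + c))
k(42)/1399 = (42*(-2 + 42)*(5 + 42))/1399 = (42*40*47)*(1/1399) = 78960*(1/1399) = 78960/1399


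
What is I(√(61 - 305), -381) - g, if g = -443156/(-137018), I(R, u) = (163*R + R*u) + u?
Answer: -3760501/9787 - 436*I*√61 ≈ -384.23 - 3405.3*I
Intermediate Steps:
I(R, u) = u + 163*R + R*u
g = 31654/9787 (g = -443156*(-1/137018) = 31654/9787 ≈ 3.2343)
I(√(61 - 305), -381) - g = (-381 + 163*√(61 - 305) + √(61 - 305)*(-381)) - 1*31654/9787 = (-381 + 163*√(-244) + √(-244)*(-381)) - 31654/9787 = (-381 + 163*(2*I*√61) + (2*I*√61)*(-381)) - 31654/9787 = (-381 + 326*I*√61 - 762*I*√61) - 31654/9787 = (-381 - 436*I*√61) - 31654/9787 = -3760501/9787 - 436*I*√61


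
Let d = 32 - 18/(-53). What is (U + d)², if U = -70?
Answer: 3984016/2809 ≈ 1418.3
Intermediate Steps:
d = 1714/53 (d = 32 - 18*(-1/53) = 32 + 18/53 = 1714/53 ≈ 32.340)
(U + d)² = (-70 + 1714/53)² = (-1996/53)² = 3984016/2809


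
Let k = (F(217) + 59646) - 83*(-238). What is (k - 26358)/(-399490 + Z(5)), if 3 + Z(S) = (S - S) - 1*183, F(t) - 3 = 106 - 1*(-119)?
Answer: -26635/199838 ≈ -0.13328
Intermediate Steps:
F(t) = 228 (F(t) = 3 + (106 - 1*(-119)) = 3 + (106 + 119) = 3 + 225 = 228)
k = 79628 (k = (228 + 59646) - 83*(-238) = 59874 + 19754 = 79628)
Z(S) = -186 (Z(S) = -3 + ((S - S) - 1*183) = -3 + (0 - 183) = -3 - 183 = -186)
(k - 26358)/(-399490 + Z(5)) = (79628 - 26358)/(-399490 - 186) = 53270/(-399676) = 53270*(-1/399676) = -26635/199838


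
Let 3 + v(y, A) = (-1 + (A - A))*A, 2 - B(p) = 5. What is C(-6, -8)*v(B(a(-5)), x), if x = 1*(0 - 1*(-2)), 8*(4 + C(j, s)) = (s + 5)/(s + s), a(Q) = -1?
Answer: 2545/128 ≈ 19.883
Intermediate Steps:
C(j, s) = -4 + (5 + s)/(16*s) (C(j, s) = -4 + ((s + 5)/(s + s))/8 = -4 + ((5 + s)/((2*s)))/8 = -4 + ((5 + s)*(1/(2*s)))/8 = -4 + ((5 + s)/(2*s))/8 = -4 + (5 + s)/(16*s))
B(p) = -3 (B(p) = 2 - 1*5 = 2 - 5 = -3)
x = 2 (x = 1*(0 + 2) = 1*2 = 2)
v(y, A) = -3 - A (v(y, A) = -3 + (-1 + (A - A))*A = -3 + (-1 + 0)*A = -3 - A)
C(-6, -8)*v(B(a(-5)), x) = ((1/16)*(5 - 63*(-8))/(-8))*(-3 - 1*2) = ((1/16)*(-⅛)*(5 + 504))*(-3 - 2) = ((1/16)*(-⅛)*509)*(-5) = -509/128*(-5) = 2545/128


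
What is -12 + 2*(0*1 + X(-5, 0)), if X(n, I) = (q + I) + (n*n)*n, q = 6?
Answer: -250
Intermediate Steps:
X(n, I) = 6 + I + n³ (X(n, I) = (6 + I) + (n*n)*n = (6 + I) + n²*n = (6 + I) + n³ = 6 + I + n³)
-12 + 2*(0*1 + X(-5, 0)) = -12 + 2*(0*1 + (6 + 0 + (-5)³)) = -12 + 2*(0 + (6 + 0 - 125)) = -12 + 2*(0 - 119) = -12 + 2*(-119) = -12 - 238 = -250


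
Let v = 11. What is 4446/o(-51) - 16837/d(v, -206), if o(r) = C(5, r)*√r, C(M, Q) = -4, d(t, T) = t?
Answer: -16837/11 + 741*I*√51/34 ≈ -1530.6 + 155.64*I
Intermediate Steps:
o(r) = -4*√r
4446/o(-51) - 16837/d(v, -206) = 4446/((-4*I*√51)) - 16837/11 = 4446*(I*√51/204) - 16837/11 = 741*I*√51/34 - 16837/11 = -16837/11 + 741*I*√51/34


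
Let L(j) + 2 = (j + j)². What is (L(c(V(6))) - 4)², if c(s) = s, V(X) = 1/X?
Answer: 2809/81 ≈ 34.679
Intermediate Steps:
L(j) = -2 + 4*j² (L(j) = -2 + (j + j)² = -2 + (2*j)² = -2 + 4*j²)
(L(c(V(6))) - 4)² = ((-2 + 4*(1/6)²) - 4)² = ((-2 + 4*(⅙)²) - 4)² = ((-2 + 4*(1/36)) - 4)² = ((-2 + ⅑) - 4)² = (-17/9 - 4)² = (-53/9)² = 2809/81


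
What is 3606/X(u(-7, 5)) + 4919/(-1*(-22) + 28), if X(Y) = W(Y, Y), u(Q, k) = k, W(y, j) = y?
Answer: 40979/50 ≈ 819.58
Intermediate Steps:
X(Y) = Y
3606/X(u(-7, 5)) + 4919/(-1*(-22) + 28) = 3606/5 + 4919/(-1*(-22) + 28) = 3606*(⅕) + 4919/(22 + 28) = 3606/5 + 4919/50 = 40979/50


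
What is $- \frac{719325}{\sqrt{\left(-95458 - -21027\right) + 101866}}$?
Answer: $- \frac{47955 \sqrt{27435}}{1829} \approx -4342.8$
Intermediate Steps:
$- \frac{719325}{\sqrt{\left(-95458 - -21027\right) + 101866}} = - \frac{719325}{\sqrt{\left(-95458 + 21027\right) + 101866}} = - \frac{719325}{\sqrt{-74431 + 101866}} = - \frac{719325}{\sqrt{27435}} = - 719325 \frac{\sqrt{27435}}{27435} = - \frac{47955 \sqrt{27435}}{1829}$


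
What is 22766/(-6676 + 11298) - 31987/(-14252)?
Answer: 236152473/32936372 ≈ 7.1700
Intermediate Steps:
22766/(-6676 + 11298) - 31987/(-14252) = 22766/4622 - 31987*(-1/14252) = 22766*(1/4622) + 31987/14252 = 11383/2311 + 31987/14252 = 236152473/32936372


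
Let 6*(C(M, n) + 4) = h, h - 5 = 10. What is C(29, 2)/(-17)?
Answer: 3/34 ≈ 0.088235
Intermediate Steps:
h = 15 (h = 5 + 10 = 15)
C(M, n) = -3/2 (C(M, n) = -4 + (1/6)*15 = -4 + 5/2 = -3/2)
C(29, 2)/(-17) = -3/2/(-17) = -3/2*(-1/17) = 3/34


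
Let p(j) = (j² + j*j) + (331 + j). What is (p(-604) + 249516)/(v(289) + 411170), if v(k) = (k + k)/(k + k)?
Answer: 978875/411171 ≈ 2.3807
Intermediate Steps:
v(k) = 1 (v(k) = (2*k)/((2*k)) = (2*k)*(1/(2*k)) = 1)
p(j) = 331 + j + 2*j² (p(j) = (j² + j²) + (331 + j) = 2*j² + (331 + j) = 331 + j + 2*j²)
(p(-604) + 249516)/(v(289) + 411170) = ((331 - 604 + 2*(-604)²) + 249516)/(1 + 411170) = ((331 - 604 + 2*364816) + 249516)/411171 = ((331 - 604 + 729632) + 249516)*(1/411171) = (729359 + 249516)*(1/411171) = 978875*(1/411171) = 978875/411171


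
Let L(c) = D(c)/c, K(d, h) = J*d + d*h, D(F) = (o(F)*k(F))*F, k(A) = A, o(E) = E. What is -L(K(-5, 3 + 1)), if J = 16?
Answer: -10000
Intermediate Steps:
D(F) = F³ (D(F) = (F*F)*F = F²*F = F³)
K(d, h) = 16*d + d*h
L(c) = c² (L(c) = c³/c = c²)
-L(K(-5, 3 + 1)) = -(-5*(16 + (3 + 1)))² = -(-5*(16 + 4))² = -(-5*20)² = -1*(-100)² = -1*10000 = -10000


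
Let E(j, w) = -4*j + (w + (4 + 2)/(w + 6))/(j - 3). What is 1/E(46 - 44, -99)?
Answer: 31/2823 ≈ 0.010981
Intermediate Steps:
E(j, w) = -4*j + (w + 6/(6 + w))/(-3 + j)
1/E(46 - 44, -99) = 1/((6 + (-99)² - 24*(46 - 44)² + 6*(-99) + 72*(46 - 44) - 4*(-99)*(46 - 44)² + 12*(46 - 44)*(-99))/(-18 - 3*(-99) + 6*(46 - 44) + (46 - 44)*(-99))) = 1/((6 + 9801 - 24*2² - 594 + 72*2 - 4*(-99)*2² + 12*2*(-99))/(-18 + 297 + 6*2 + 2*(-99))) = 1/((6 + 9801 - 24*4 - 594 + 144 - 4*(-99)*4 - 2376)/(-18 + 297 + 12 - 198)) = 1/((6 + 9801 - 96 - 594 + 144 + 1584 - 2376)/93) = 1/((1/93)*8469) = 1/(2823/31) = 31/2823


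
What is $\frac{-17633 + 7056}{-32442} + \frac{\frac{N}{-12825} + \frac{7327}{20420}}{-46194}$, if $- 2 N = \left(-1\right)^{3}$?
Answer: $\frac{4265103604675709}{13082328398453400} \approx 0.32602$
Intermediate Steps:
$N = \frac{1}{2}$ ($N = - \frac{\left(-1\right)^{3}}{2} = \left(- \frac{1}{2}\right) \left(-1\right) = \frac{1}{2} \approx 0.5$)
$\frac{-17633 + 7056}{-32442} + \frac{\frac{N}{-12825} + \frac{7327}{20420}}{-46194} = \frac{-17633 + 7056}{-32442} + \frac{\frac{1}{2 \left(-12825\right)} + \frac{7327}{20420}}{-46194} = \left(-10577\right) \left(- \frac{1}{32442}\right) + \left(\frac{1}{2} \left(- \frac{1}{12825}\right) + 7327 \cdot \frac{1}{20420}\right) \left(- \frac{1}{46194}\right) = \frac{10577}{32442} + \left(- \frac{1}{25650} + \frac{7327}{20420}\right) \left(- \frac{1}{46194}\right) = \frac{10577}{32442} + \frac{18791713}{52377300} \left(- \frac{1}{46194}\right) = \frac{10577}{32442} - \frac{18791713}{2419516996200} = \frac{4265103604675709}{13082328398453400}$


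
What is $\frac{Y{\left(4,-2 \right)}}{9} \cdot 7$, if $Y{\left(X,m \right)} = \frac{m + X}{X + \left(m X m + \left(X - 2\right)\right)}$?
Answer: $\frac{7}{99} \approx 0.070707$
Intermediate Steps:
$Y{\left(X,m \right)} = \frac{X + m}{-2 + 2 X + X m^{2}}$ ($Y{\left(X,m \right)} = \frac{X + m}{X + \left(X m m + \left(-2 + X\right)\right)} = \frac{X + m}{X + \left(X m^{2} + \left(-2 + X\right)\right)} = \frac{X + m}{X + \left(-2 + X + X m^{2}\right)} = \frac{X + m}{-2 + 2 X + X m^{2}}$)
$\frac{Y{\left(4,-2 \right)}}{9} \cdot 7 = \frac{\frac{1}{-2 + 2 \cdot 4 + 4 \left(-2\right)^{2}} \left(4 - 2\right)}{9} \cdot 7 = \frac{1}{-2 + 8 + 4 \cdot 4} \cdot 2 \cdot \frac{1}{9} \cdot 7 = \frac{1}{-2 + 8 + 16} \cdot 2 \cdot \frac{1}{9} \cdot 7 = \frac{1}{22} \cdot 2 \cdot \frac{1}{9} \cdot 7 = \frac{1}{11} \cdot \frac{1}{9} \cdot 7 = \frac{1}{99} \cdot 7 = \frac{7}{99}$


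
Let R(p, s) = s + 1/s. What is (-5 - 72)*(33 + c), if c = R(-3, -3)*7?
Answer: -2233/3 ≈ -744.33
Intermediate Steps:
c = -70/3 (c = (-3 + 1/(-3))*7 = (-3 - ⅓)*7 = -10/3*7 = -70/3 ≈ -23.333)
(-5 - 72)*(33 + c) = (-5 - 72)*(33 - 70/3) = -77*29/3 = -2233/3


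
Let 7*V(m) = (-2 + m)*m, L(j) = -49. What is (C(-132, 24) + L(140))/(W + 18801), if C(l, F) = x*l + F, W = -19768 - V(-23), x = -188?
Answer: -173537/7344 ≈ -23.630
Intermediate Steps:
V(m) = m*(-2 + m)/7 (V(m) = ((-2 + m)*m)/7 = (m*(-2 + m))/7 = m*(-2 + m)/7)
W = -138951/7 (W = -19768 - (-23)*(-2 - 23)/7 = -19768 - (-23)*(-25)/7 = -19768 - 1*575/7 = -19768 - 575/7 = -138951/7 ≈ -19850.)
C(l, F) = F - 188*l (C(l, F) = -188*l + F = F - 188*l)
(C(-132, 24) + L(140))/(W + 18801) = ((24 - 188*(-132)) - 49)/(-138951/7 + 18801) = ((24 + 24816) - 49)/(-7344/7) = (24840 - 49)*(-7/7344) = 24791*(-7/7344) = -173537/7344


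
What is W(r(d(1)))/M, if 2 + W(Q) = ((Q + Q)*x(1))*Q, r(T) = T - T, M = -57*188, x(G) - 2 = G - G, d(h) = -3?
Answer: 1/5358 ≈ 0.00018664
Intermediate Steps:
x(G) = 2 (x(G) = 2 + (G - G) = 2 + 0 = 2)
M = -10716
r(T) = 0
W(Q) = -2 + 4*Q² (W(Q) = -2 + ((Q + Q)*2)*Q = -2 + ((2*Q)*2)*Q = -2 + (4*Q)*Q = -2 + 4*Q²)
W(r(d(1)))/M = (-2 + 4*0²)/(-10716) = (-2 + 4*0)*(-1/10716) = (-2 + 0)*(-1/10716) = -2*(-1/10716) = 1/5358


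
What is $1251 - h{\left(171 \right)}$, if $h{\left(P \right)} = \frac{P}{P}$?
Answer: $1250$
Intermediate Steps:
$h{\left(P \right)} = 1$
$1251 - h{\left(171 \right)} = 1251 - 1 = 1250$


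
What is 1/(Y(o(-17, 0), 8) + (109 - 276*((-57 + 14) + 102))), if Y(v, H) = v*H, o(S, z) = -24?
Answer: -1/16367 ≈ -6.1099e-5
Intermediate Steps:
Y(v, H) = H*v
1/(Y(o(-17, 0), 8) + (109 - 276*((-57 + 14) + 102))) = 1/(8*(-24) + (109 - 276*((-57 + 14) + 102))) = 1/(-192 + (109 - 276*(-43 + 102))) = 1/(-192 + (109 - 276*59)) = 1/(-192 + (109 - 16284)) = 1/(-192 - 16175) = 1/(-16367) = -1/16367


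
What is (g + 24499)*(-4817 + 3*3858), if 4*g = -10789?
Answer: 589257699/4 ≈ 1.4731e+8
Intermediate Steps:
g = -10789/4 (g = (¼)*(-10789) = -10789/4 ≈ -2697.3)
(g + 24499)*(-4817 + 3*3858) = (-10789/4 + 24499)*(-4817 + 3*3858) = 87207*(-4817 + 11574)/4 = (87207/4)*6757 = 589257699/4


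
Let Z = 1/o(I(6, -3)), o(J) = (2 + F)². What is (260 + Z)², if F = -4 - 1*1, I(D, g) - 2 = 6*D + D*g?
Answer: 5480281/81 ≈ 67658.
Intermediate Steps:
I(D, g) = 2 + 6*D + D*g (I(D, g) = 2 + (6*D + D*g) = 2 + 6*D + D*g)
F = -5 (F = -4 - 1 = -5)
o(J) = 9 (o(J) = (2 - 5)² = (-3)² = 9)
Z = ⅑ (Z = 1/9 = ⅑ ≈ 0.11111)
(260 + Z)² = (260 + ⅑)² = (2341/9)² = 5480281/81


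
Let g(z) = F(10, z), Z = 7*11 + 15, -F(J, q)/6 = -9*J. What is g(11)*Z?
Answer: 49680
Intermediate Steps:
F(J, q) = 54*J (F(J, q) = -(-54)*J = 54*J)
Z = 92 (Z = 77 + 15 = 92)
g(z) = 540 (g(z) = 54*10 = 540)
g(11)*Z = 540*92 = 49680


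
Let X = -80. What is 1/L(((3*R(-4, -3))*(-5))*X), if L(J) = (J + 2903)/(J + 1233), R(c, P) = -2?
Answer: -1167/503 ≈ -2.3201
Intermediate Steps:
L(J) = (2903 + J)/(1233 + J)
1/L(((3*R(-4, -3))*(-5))*X) = 1/((2903 + ((3*(-2))*(-5))*(-80))/(1233 + ((3*(-2))*(-5))*(-80))) = 1/((2903 - 6*(-5)*(-80))/(1233 - 6*(-5)*(-80))) = 1/((2903 + 30*(-80))/(1233 + 30*(-80))) = 1/((2903 - 2400)/(1233 - 2400)) = 1/(503/(-1167)) = 1/(-1/1167*503) = 1/(-503/1167) = -1167/503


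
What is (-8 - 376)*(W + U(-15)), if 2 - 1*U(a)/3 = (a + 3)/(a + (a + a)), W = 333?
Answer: -649344/5 ≈ -1.2987e+5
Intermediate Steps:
U(a) = 6 - (3 + a)/a (U(a) = 6 - 3*(a + 3)/(a + (a + a)) = 6 - 3*(3 + a)/(a + 2*a) = 6 - 3*(3 + a)/(3*a) = 6 - 3*(3 + a)*1/(3*a) = 6 - (3 + a)/a)
(-8 - 376)*(W + U(-15)) = (-8 - 376)*(333 + (5 - 3/(-15))) = -384*(333 + (5 - 3*(-1/15))) = -384*(333 + (5 + ⅕)) = -384*(333 + 26/5) = -384*1691/5 = -649344/5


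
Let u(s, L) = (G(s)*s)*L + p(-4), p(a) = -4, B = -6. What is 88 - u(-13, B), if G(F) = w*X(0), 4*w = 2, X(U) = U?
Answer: 92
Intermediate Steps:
w = ½ (w = (¼)*2 = ½ ≈ 0.50000)
G(F) = 0 (G(F) = (½)*0 = 0)
u(s, L) = -4 (u(s, L) = (0*s)*L - 4 = 0*L - 4 = 0 - 4 = -4)
88 - u(-13, B) = 88 - 1*(-4) = 88 + 4 = 92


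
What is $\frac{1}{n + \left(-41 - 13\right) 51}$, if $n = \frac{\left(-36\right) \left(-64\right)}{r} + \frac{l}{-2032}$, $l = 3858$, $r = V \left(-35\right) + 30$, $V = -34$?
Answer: $- \frac{309880}{853412649} \approx -0.00036311$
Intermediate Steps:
$r = 1220$ ($r = \left(-34\right) \left(-35\right) + 30 = 1190 + 30 = 1220$)
$n = - \frac{3129}{309880}$ ($n = \frac{\left(-36\right) \left(-64\right)}{1220} + \frac{3858}{-2032} = 2304 \cdot \frac{1}{1220} + 3858 \left(- \frac{1}{2032}\right) = \frac{576}{305} - \frac{1929}{1016} = - \frac{3129}{309880} \approx -0.010097$)
$\frac{1}{n + \left(-41 - 13\right) 51} = \frac{1}{- \frac{3129}{309880} + \left(-41 - 13\right) 51} = \frac{1}{- \frac{3129}{309880} - 2754} = \frac{1}{- \frac{853412649}{309880}} = - \frac{309880}{853412649}$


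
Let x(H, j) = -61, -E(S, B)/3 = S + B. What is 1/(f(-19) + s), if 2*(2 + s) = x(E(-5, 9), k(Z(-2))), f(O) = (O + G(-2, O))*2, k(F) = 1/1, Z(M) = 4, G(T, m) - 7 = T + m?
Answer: -2/197 ≈ -0.010152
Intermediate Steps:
E(S, B) = -3*B - 3*S (E(S, B) = -3*(S + B) = -3*(B + S) = -3*B - 3*S)
G(T, m) = 7 + T + m (G(T, m) = 7 + (T + m) = 7 + T + m)
k(F) = 1
f(O) = 10 + 4*O (f(O) = (O + (7 - 2 + O))*2 = (O + (5 + O))*2 = (5 + 2*O)*2 = 10 + 4*O)
s = -65/2 (s = -2 + (½)*(-61) = -2 - 61/2 = -65/2 ≈ -32.500)
1/(f(-19) + s) = 1/((10 + 4*(-19)) - 65/2) = 1/((10 - 76) - 65/2) = 1/(-66 - 65/2) = 1/(-197/2) = -2/197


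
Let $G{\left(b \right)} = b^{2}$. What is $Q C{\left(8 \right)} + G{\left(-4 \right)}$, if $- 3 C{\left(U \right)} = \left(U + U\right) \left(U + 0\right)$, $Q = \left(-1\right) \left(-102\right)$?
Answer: $-4336$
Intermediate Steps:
$Q = 102$
$C{\left(U \right)} = - \frac{2 U^{2}}{3}$ ($C{\left(U \right)} = - \frac{\left(U + U\right) \left(U + 0\right)}{3} = - \frac{2 U U}{3} = - \frac{2 U^{2}}{3}$)
$Q C{\left(8 \right)} + G{\left(-4 \right)} = 102 \left(- \frac{2 \cdot 8^{2}}{3}\right) + \left(-4\right)^{2} = 102 \left(\left(- \frac{2}{3}\right) 64\right) + 16 = 102 \left(- \frac{128}{3}\right) + 16 = -4352 + 16 = -4336$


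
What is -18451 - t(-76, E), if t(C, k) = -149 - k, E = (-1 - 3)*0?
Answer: -18302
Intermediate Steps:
E = 0 (E = -4*0 = 0)
-18451 - t(-76, E) = -18451 - (-149 - 1*0) = -18451 - (-149 + 0) = -18451 - 1*(-149) = -18451 + 149 = -18302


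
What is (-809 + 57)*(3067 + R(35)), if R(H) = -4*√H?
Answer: -2306384 + 3008*√35 ≈ -2.2886e+6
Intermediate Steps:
(-809 + 57)*(3067 + R(35)) = (-809 + 57)*(3067 - 4*√35) = -752*(3067 - 4*√35) = -2306384 + 3008*√35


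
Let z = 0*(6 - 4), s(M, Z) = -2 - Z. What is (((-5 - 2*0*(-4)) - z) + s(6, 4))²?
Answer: 121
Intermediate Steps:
z = 0 (z = 0*2 = 0)
(((-5 - 2*0*(-4)) - z) + s(6, 4))² = (((-5 - 2*0*(-4)) - 1*0) + (-2 - 1*4))² = (((-5 - 0*(-4)) + 0) + (-2 - 4))² = (((-5 - 1*0) + 0) - 6)² = (((-5 + 0) + 0) - 6)² = ((-5 + 0) - 6)² = (-5 - 6)² = (-11)² = 121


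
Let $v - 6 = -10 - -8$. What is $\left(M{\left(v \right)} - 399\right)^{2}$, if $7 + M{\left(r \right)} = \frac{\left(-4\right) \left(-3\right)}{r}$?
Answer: $162409$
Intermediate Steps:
$v = 4$ ($v = 6 - 2 = 4$)
$M{\left(r \right)} = -7 + \frac{12}{r}$ ($M{\left(r \right)} = -7 + \frac{\left(-4\right) \left(-3\right)}{r} = -7 + \frac{12}{r}$)
$\left(M{\left(v \right)} - 399\right)^{2} = \left(\left(-7 + \frac{12}{4}\right) - 399\right)^{2} = \left(\left(-7 + 12 \cdot \frac{1}{4}\right) - 399\right)^{2} = \left(\left(-7 + 3\right) - 399\right)^{2} = \left(-4 - 399\right)^{2} = \left(-403\right)^{2} = 162409$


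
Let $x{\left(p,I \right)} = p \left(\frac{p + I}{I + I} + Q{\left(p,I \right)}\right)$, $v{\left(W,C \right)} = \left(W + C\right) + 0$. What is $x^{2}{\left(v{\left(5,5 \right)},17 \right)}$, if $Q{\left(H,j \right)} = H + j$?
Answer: $\frac{22325625}{289} \approx 77251.0$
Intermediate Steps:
$v{\left(W,C \right)} = C + W$ ($v{\left(W,C \right)} = \left(C + W\right) + 0 = C + W$)
$x{\left(p,I \right)} = p \left(I + p + \frac{I + p}{2 I}\right)$ ($x{\left(p,I \right)} = p \left(\frac{p + I}{I + I} + \left(p + I\right)\right) = p \left(\frac{I + p}{2 I} + \left(I + p\right)\right) = p \left(I + p + \frac{I + p}{2 I}\right)$)
$x^{2}{\left(v{\left(5,5 \right)},17 \right)} = \left(\frac{\left(5 + 5\right) \left(\left(5 + 5\right) + 17 \left(1 + 2 \cdot 17 + 2 \left(5 + 5\right)\right)\right)}{2 \cdot 17}\right)^{2} = \left(\frac{1}{2} \cdot 10 \cdot \frac{1}{17} \left(10 + 17 \left(1 + 34 + 2 \cdot 10\right)\right)\right)^{2} = \left(\frac{1}{2} \cdot 10 \cdot \frac{1}{17} \left(10 + 17 \left(1 + 34 + 20\right)\right)\right)^{2} = \left(\frac{1}{2} \cdot 10 \cdot \frac{1}{17} \left(10 + 17 \cdot 55\right)\right)^{2} = \left(\frac{1}{2} \cdot 10 \cdot \frac{1}{17} \left(10 + 935\right)\right)^{2} = \left(\frac{1}{2} \cdot 10 \cdot \frac{1}{17} \cdot 945\right)^{2} = \left(\frac{4725}{17}\right)^{2} = \frac{22325625}{289}$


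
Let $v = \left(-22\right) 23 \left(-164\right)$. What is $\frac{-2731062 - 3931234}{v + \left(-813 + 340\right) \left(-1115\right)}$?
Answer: $- \frac{6662296}{610379} \approx -10.915$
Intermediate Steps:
$v = 82984$ ($v = \left(-506\right) \left(-164\right) = 82984$)
$\frac{-2731062 - 3931234}{v + \left(-813 + 340\right) \left(-1115\right)} = \frac{-2731062 - 3931234}{82984 + \left(-813 + 340\right) \left(-1115\right)} = - \frac{6662296}{82984 - -527395} = - \frac{6662296}{82984 + 527395} = - \frac{6662296}{610379}$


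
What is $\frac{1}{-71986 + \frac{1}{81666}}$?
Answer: $- \frac{81666}{5878808675} \approx -1.3892 \cdot 10^{-5}$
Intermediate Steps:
$\frac{1}{-71986 + \frac{1}{81666}} = \frac{1}{- \frac{5878808675}{81666}} = - \frac{81666}{5878808675}$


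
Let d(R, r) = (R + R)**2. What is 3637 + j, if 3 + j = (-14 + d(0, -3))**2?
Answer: 3830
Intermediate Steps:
d(R, r) = 4*R**2 (d(R, r) = (2*R)**2 = 4*R**2)
j = 193 (j = -3 + (-14 + 4*0**2)**2 = -3 + (-14 + 4*0)**2 = -3 + (-14 + 0)**2 = -3 + (-14)**2 = -3 + 196 = 193)
3637 + j = 3637 + 193 = 3830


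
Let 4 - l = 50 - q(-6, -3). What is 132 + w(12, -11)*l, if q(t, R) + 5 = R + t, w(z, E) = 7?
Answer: -288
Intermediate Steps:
q(t, R) = -5 + R + t (q(t, R) = -5 + (R + t) = -5 + R + t)
l = -60 (l = 4 - (50 - (-5 - 3 - 6)) = 4 - (50 - 1*(-14)) = 4 - (50 + 14) = 4 - 1*64 = 4 - 64 = -60)
132 + w(12, -11)*l = 132 + 7*(-60) = 132 - 420 = -288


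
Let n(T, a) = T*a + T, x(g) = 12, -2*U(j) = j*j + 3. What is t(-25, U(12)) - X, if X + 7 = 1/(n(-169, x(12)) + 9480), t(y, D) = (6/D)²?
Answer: 122519508/17486483 ≈ 7.0065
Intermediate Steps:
U(j) = -3/2 - j²/2 (U(j) = -(j*j + 3)/2 = -(j² + 3)/2 = -(3 + j²)/2 = -3/2 - j²/2)
n(T, a) = T + T*a
t(y, D) = 36/D²
X = -50980/7283 (X = -7 + 1/(-169*(1 + 12) + 9480) = -7 + 1/(-169*13 + 9480) = -7 + 1/(-2197 + 9480) = -7 + 1/7283 = -50980/7283 ≈ -6.9999)
t(-25, U(12)) - X = 36/(-3/2 - ½*12²)² - 1*(-50980/7283) = 36/(-3/2 - ½*144)² + 50980/7283 = 36/(-3/2 - 72)² + 50980/7283 = 36/(-147/2)² + 50980/7283 = 36*(4/21609) + 50980/7283 = 16/2401 + 50980/7283 = 122519508/17486483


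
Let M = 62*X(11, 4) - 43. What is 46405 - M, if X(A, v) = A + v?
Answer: 45518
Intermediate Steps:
M = 887 (M = 62*(11 + 4) - 43 = 62*15 - 43 = 930 - 43 = 887)
46405 - M = 46405 - 1*887 = 46405 - 887 = 45518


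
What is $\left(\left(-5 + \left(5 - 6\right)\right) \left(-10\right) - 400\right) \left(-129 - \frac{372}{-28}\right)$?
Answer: $\frac{275400}{7} \approx 39343.0$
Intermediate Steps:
$\left(\left(-5 + \left(5 - 6\right)\right) \left(-10\right) - 400\right) \left(-129 - \frac{372}{-28}\right) = \left(\left(-5 + \left(5 - 6\right)\right) \left(-10\right) - 400\right) \left(-129 - - \frac{93}{7}\right) = \left(\left(-5 - 1\right) \left(-10\right) - 400\right) \left(-129 + \frac{93}{7}\right) = \left(\left(-6\right) \left(-10\right) - 400\right) \left(- \frac{810}{7}\right) = \left(60 - 400\right) \left(- \frac{810}{7}\right) = \left(-340\right) \left(- \frac{810}{7}\right) = \frac{275400}{7}$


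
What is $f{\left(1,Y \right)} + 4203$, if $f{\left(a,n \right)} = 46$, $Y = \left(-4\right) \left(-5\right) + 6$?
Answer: $4249$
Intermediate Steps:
$Y = 26$ ($Y = 20 + 6 = 26$)
$f{\left(1,Y \right)} + 4203 = 46 + 4203 = 4249$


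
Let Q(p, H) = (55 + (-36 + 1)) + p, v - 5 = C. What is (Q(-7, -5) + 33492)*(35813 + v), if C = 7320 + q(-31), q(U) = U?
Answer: 1444300035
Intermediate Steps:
C = 7289 (C = 7320 - 31 = 7289)
v = 7294 (v = 5 + 7289 = 7294)
Q(p, H) = 20 + p (Q(p, H) = (55 - 35) + p = 20 + p)
(Q(-7, -5) + 33492)*(35813 + v) = ((20 - 7) + 33492)*(35813 + 7294) = (13 + 33492)*43107 = 33505*43107 = 1444300035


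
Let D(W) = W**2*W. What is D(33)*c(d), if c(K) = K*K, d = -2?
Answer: 143748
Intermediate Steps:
c(K) = K**2
D(W) = W**3
D(33)*c(d) = 33**3*(-2)**2 = 35937*4 = 143748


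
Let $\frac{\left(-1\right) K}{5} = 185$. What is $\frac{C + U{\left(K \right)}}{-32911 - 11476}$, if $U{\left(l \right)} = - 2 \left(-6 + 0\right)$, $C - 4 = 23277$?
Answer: $- \frac{23293}{44387} \approx -0.52477$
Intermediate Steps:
$C = 23281$ ($C = 4 + 23277 = 23281$)
$K = -925$ ($K = \left(-5\right) 185 = -925$)
$U{\left(l \right)} = 12$ ($U{\left(l \right)} = \left(-2\right) \left(-6\right) = 12$)
$\frac{C + U{\left(K \right)}}{-32911 - 11476} = \frac{23281 + 12}{-32911 - 11476} = \frac{23293}{-44387} = 23293 \left(- \frac{1}{44387}\right) = - \frac{23293}{44387}$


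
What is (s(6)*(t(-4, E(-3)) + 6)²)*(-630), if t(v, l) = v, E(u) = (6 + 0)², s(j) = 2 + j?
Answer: -20160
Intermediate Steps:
E(u) = 36 (E(u) = 6² = 36)
(s(6)*(t(-4, E(-3)) + 6)²)*(-630) = ((2 + 6)*(-4 + 6)²)*(-630) = (8*2²)*(-630) = (8*4)*(-630) = 32*(-630) = -20160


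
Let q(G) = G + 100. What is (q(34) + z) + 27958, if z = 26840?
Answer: 54932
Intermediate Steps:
q(G) = 100 + G
(q(34) + z) + 27958 = ((100 + 34) + 26840) + 27958 = (134 + 26840) + 27958 = 26974 + 27958 = 54932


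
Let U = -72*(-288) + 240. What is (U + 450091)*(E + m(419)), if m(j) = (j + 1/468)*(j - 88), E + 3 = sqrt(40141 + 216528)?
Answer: 30574782169393/468 + 471067*sqrt(256669) ≈ 6.5569e+10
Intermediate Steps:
U = 20976 (U = 20736 + 240 = 20976)
E = -3 + sqrt(256669) (E = -3 + sqrt(40141 + 216528) = -3 + sqrt(256669) ≈ 503.63)
m(j) = (-88 + j)*(1/468 + j) (m(j) = (j + 1/468)*(-88 + j) = (1/468 + j)*(-88 + j) = (-88 + j)*(1/468 + j))
(U + 450091)*(E + m(419)) = (20976 + 450091)*((-3 + sqrt(256669)) + (-22/117 + 419**2 - 41183/468*419)) = 471067*((-3 + sqrt(256669)) + (-22/117 + 175561 - 17255677/468)) = 471067*((-3 + sqrt(256669)) + 64906783/468) = 471067*(64905379/468 + sqrt(256669)) = 30574782169393/468 + 471067*sqrt(256669)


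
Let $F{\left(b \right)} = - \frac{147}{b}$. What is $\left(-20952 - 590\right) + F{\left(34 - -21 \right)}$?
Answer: $- \frac{1184957}{55} \approx -21545.0$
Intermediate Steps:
$\left(-20952 - 590\right) + F{\left(34 - -21 \right)} = \left(-20952 - 590\right) - \frac{147}{34 - -21} = -21542 - \frac{147}{34 + 21} = -21542 - \frac{147}{55} = - \frac{1184957}{55}$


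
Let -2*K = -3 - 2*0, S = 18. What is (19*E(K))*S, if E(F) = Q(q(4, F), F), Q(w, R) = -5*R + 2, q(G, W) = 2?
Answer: -1881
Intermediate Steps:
Q(w, R) = 2 - 5*R
K = 3/2 (K = -(-3 - 2*0)/2 = -(-3 + 0)/2 = -1/2*(-3) = 3/2 ≈ 1.5000)
E(F) = 2 - 5*F
(19*E(K))*S = (19*(2 - 5*3/2))*18 = (19*(2 - 15/2))*18 = (19*(-11/2))*18 = -209/2*18 = -1881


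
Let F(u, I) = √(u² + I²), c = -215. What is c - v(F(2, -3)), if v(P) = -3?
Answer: -212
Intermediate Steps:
F(u, I) = √(I² + u²)
c - v(F(2, -3)) = -215 - 1*(-3) = -215 + 3 = -212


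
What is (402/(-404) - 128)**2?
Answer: 678967249/40804 ≈ 16640.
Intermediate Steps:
(402/(-404) - 128)**2 = (402*(-1/404) - 128)**2 = (-201/202 - 128)**2 = (-26057/202)**2 = 678967249/40804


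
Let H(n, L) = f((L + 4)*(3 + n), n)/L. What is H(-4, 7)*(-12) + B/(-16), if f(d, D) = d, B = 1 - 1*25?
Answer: 285/14 ≈ 20.357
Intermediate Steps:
B = -24 (B = 1 - 25 = -24)
H(n, L) = (3 + n)*(4 + L)/L (H(n, L) = ((L + 4)*(3 + n))/L = ((4 + L)*(3 + n))/L = ((3 + n)*(4 + L))/L = (3 + n)*(4 + L)/L)
H(-4, 7)*(-12) + B/(-16) = (3 - 4 + 12/7 + 4*(-4)/7)*(-12) - 24/(-16) = (3 - 4 + 12*(⅐) + 4*(-4)*(⅐))*(-12) - 24*(-1/16) = (3 - 4 + 12/7 - 16/7)*(-12) + 3/2 = -11/7*(-12) + 3/2 = 132/7 + 3/2 = 285/14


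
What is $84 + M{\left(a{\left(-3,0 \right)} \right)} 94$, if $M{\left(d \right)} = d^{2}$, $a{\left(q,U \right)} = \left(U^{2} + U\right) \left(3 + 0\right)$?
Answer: $84$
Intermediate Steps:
$a{\left(q,U \right)} = 3 U + 3 U^{2}$ ($a{\left(q,U \right)} = \left(U + U^{2}\right) 3 = 3 U + 3 U^{2}$)
$84 + M{\left(a{\left(-3,0 \right)} \right)} 94 = 84 + \left(3 \cdot 0 \left(1 + 0\right)\right)^{2} \cdot 94 = 84 + \left(3 \cdot 0 \cdot 1\right)^{2} \cdot 94 = 84 + 0^{2} \cdot 94 = 84 + 0 \cdot 94 = 84 + 0 = 84$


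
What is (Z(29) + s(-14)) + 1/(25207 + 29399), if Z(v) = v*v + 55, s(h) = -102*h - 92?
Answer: 121880593/54606 ≈ 2232.0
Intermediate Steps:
s(h) = -92 - 102*h
Z(v) = 55 + v**2 (Z(v) = v**2 + 55 = 55 + v**2)
(Z(29) + s(-14)) + 1/(25207 + 29399) = ((55 + 29**2) + (-92 - 102*(-14))) + 1/(25207 + 29399) = ((55 + 841) + (-92 + 1428)) + 1/54606 = (896 + 1336) + 1/54606 = 2232 + 1/54606 = 121880593/54606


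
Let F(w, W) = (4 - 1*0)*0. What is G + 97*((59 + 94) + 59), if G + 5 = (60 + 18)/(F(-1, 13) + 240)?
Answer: 822373/40 ≈ 20559.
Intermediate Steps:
F(w, W) = 0 (F(w, W) = (4 + 0)*0 = 4*0 = 0)
G = -187/40 (G = -5 + (60 + 18)/(0 + 240) = -5 + 78/240 = -5 + 78*(1/240) = -5 + 13/40 = -187/40 ≈ -4.6750)
G + 97*((59 + 94) + 59) = -187/40 + 97*((59 + 94) + 59) = -187/40 + 97*(153 + 59) = -187/40 + 97*212 = -187/40 + 20564 = 822373/40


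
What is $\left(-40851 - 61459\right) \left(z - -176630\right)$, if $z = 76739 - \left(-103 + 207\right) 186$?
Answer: $-23943097750$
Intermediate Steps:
$z = 57395$ ($z = 76739 - 104 \cdot 186 = 76739 - 19344 = 57395$)
$\left(-40851 - 61459\right) \left(z - -176630\right) = \left(-40851 - 61459\right) \left(57395 - -176630\right) = - 102310 \left(57395 + \left(-1748 + 178378\right)\right) = - 102310 \left(57395 + 176630\right) = \left(-102310\right) 234025 = -23943097750$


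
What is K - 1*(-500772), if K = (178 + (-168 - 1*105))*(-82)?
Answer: 508562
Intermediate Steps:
K = 7790 (K = (178 + (-168 - 105))*(-82) = (178 - 273)*(-82) = -95*(-82) = 7790)
K - 1*(-500772) = 7790 - 1*(-500772) = 7790 + 500772 = 508562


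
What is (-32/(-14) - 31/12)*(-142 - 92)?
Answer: 975/14 ≈ 69.643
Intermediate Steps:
(-32/(-14) - 31/12)*(-142 - 92) = (-32*(-1/14) - 31*1/12)*(-234) = (16/7 - 31/12)*(-234) = -25/84*(-234) = 975/14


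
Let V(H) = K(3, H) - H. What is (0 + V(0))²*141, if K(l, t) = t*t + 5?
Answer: 3525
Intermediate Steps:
K(l, t) = 5 + t² (K(l, t) = t² + 5 = 5 + t²)
V(H) = 5 + H² - H (V(H) = (5 + H²) - H = 5 + H² - H)
(0 + V(0))²*141 = (0 + (5 + 0² - 1*0))²*141 = (0 + (5 + 0 + 0))²*141 = (0 + 5)²*141 = 5²*141 = 25*141 = 3525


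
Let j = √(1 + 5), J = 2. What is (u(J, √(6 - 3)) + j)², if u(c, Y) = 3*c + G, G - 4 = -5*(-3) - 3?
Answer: (22 + √6)² ≈ 597.78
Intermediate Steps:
G = 16 (G = 4 + (-5*(-3) - 3) = 4 + (15 - 3) = 4 + 12 = 16)
u(c, Y) = 16 + 3*c (u(c, Y) = 3*c + 16 = 16 + 3*c)
j = √6 ≈ 2.4495
(u(J, √(6 - 3)) + j)² = ((16 + 3*2) + √6)² = ((16 + 6) + √6)² = (22 + √6)²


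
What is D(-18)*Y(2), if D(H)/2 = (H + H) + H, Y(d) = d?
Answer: -216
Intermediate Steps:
D(H) = 6*H (D(H) = 2*((H + H) + H) = 2*(2*H + H) = 2*(3*H) = 6*H)
D(-18)*Y(2) = (6*(-18))*2 = -108*2 = -216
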